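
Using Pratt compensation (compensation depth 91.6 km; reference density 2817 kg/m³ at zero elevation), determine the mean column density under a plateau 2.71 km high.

Pratt balance: ρ_ref D = ρ (D + h).
ρ = ρ_ref D/(D + h) = 2817 × 91.6 km/(91.6 km + 2.71 km) = 2740 kg/m³.

2740 kg/m³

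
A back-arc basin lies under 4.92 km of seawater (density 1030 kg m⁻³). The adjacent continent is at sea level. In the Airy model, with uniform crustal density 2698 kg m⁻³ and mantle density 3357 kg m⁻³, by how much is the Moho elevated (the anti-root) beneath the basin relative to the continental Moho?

12.5 km

By Archimedes' principle applied to the lithosphere: replacing crust with seawater at the top is compensated by replacing crust with mantle at the base: d (ρ_c − ρ_w) = a (ρ_m − ρ_c).
a = d (ρ_c − ρ_w)/(ρ_m − ρ_c) = 4.92 km × 1668/659 = 12.5 km.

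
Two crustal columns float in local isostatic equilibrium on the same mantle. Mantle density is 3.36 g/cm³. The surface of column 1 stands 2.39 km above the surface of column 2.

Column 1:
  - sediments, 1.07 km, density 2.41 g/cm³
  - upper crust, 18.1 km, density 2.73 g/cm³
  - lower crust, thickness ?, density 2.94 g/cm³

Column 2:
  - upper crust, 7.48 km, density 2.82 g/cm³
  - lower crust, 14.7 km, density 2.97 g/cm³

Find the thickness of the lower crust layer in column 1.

12.8 km

Take the compensation level at the base of the deeper column (depth z_c below the surface of column 1) and equate Σ ρ_i t_i down to z_c; mantle fills any gap and the z_c terms cancel.
Column 1: 1.07×2.41 + 18.1×2.73 + x×2.94 + (z_c − 19.17 − x)×3.36
Column 2: 2.39×0 + 7.48×2.82 + 14.7×2.97 + (z_c − 2.39 − 22.18)×3.36
The z_c×3.36 term appears on both sides and cancels. Collect the known terms of each column as K = Σ(ρt)_known − 3.36 × (depth of known layers): K_1 = 51.9917 − 3.36×19.17 = −12.4195; K_2 = 64.7526 − 3.36×(2.39 + 22.18) = −17.8026.
Balance: K_1 − x×(3.36 − 2.94) = K_2, so x = (K_1 − K_2)/(3.36 − 2.94) = 5.3831/0.42 = 12.8 km.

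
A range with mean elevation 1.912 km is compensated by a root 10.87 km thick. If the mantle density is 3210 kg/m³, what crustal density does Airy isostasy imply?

2730 kg/m³

ρ_c h = (ρ_m − ρ_c) r → ρ_c (h + r) = ρ_m r → ρ_c = ρ_m r / (h + r).
ρ_c = 3210 × 10.87 km / (1.912 km + 10.87 km) = 2730 kg/m³.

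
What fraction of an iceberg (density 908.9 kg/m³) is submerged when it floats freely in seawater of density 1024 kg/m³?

Submerged fraction = ρ_obj/ρ_fluid = 908.9/1024 = 0.888.

0.888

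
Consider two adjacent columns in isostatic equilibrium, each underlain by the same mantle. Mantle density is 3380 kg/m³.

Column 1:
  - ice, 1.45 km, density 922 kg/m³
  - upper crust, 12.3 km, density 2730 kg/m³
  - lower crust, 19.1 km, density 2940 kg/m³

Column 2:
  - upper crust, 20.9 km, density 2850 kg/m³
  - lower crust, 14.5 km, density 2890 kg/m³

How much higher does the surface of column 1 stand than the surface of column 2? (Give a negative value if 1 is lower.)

0.527 km

For any compensation level in the mantle, the mantle terms cancel and isostasy reduces to e = (Σt_1 − Σt_2) − (Σ(ρt)_1 − Σ(ρt)_2) / ρ_m.
Σt_1 = 32.85 km; Σt_2 = 35.4 km; Σ(ρt)_1 = 91069.9; Σ(ρt)_2 = 101470 (in km·kg/m³).
e = (32.85 − 35.4) − (91069.9 − 101470) / 3380 = 0.527 km.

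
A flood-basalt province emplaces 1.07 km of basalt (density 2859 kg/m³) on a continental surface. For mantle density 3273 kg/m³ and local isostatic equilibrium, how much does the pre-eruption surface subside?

Subaerial loading: s = t ρ_load / ρ_m.
s = 1.07 km × 2859/3273 = 0.935 km.

0.935 km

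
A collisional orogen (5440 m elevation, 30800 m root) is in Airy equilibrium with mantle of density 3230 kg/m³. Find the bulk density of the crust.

2750 kg/m³

ρ_c h = (ρ_m − ρ_c) r → ρ_c (h + r) = ρ_m r → ρ_c = ρ_m r / (h + r).
ρ_c = 3230 × 30800 m / (5440 m + 30800 m) = 2750 kg/m³.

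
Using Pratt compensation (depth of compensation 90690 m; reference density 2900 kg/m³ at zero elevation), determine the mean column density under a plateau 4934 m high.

Pratt balance: ρ_ref D = ρ (D + h).
ρ = ρ_ref D/(D + h) = 2900 × 90690 m/(90690 m + 4934 m) = 2750 kg/m³.

2750 kg/m³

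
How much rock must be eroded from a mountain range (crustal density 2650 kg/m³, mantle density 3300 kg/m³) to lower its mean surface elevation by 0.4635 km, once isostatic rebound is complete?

2.35 km

Net drop Δ = e − u = e − e ρ_c/ρ_m = e (ρ_m − ρ_c)/ρ_m.
e = Δ ρ_m/(ρ_m − ρ_c) = 0.4635 km × 3300/650 = 2.35 km.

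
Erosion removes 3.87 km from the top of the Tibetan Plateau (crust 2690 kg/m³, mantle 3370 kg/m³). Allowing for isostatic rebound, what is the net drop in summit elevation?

0.781 km

Rebound u = e ρ_c/ρ_m = 3.87 km × 2690/3370 = 3.089 km.
Net surface drop = e − u = 3.87 km − 3.089 km = e (ρ_m − ρ_c)/ρ_m = 0.781 km.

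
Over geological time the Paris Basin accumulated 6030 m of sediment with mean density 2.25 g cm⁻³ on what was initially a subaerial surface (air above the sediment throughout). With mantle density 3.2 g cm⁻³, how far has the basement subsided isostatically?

4240 m

Subaerial load: s = t ρ_sed / ρ_m = 6030 m × 2.25/3.2 = 4240 m.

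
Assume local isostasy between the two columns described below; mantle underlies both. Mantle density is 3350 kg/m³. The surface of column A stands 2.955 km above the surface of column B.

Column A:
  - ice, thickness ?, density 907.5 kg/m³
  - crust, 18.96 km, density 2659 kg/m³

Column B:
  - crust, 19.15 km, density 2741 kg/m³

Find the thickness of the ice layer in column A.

3.46 km

Take the compensation level at the base of the deeper column (depth z_c below the surface of column A) and equate Σ ρ_i t_i down to z_c; mantle fills any gap and the z_c terms cancel.
Column A: x×907.5 + 18.96×2659 + (z_c − 18.96 − x)×3350
Column B: 2.955×0 + 19.15×2741 + (z_c − 2.955 − 19.15)×3350
The z_c×3350 term appears on both sides and cancels. Collect the known terms of each column as K = Σ(ρt)_known − 3350 × (depth of known layers): K_A = 50414.64 − 3350×18.96 = −13101.36; K_B = 52490.15 − 3350×(2.955 + 19.15) = −21561.6.
Balance: K_A − x×(3350 − 907.5) = K_B, so x = (K_A − K_B)/(3350 − 907.5) = 8460.24/2442.5 = 3.46 km.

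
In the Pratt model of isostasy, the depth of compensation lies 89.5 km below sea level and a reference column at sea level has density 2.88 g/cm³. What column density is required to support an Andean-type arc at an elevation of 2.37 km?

Pratt balance: ρ_ref D = ρ (D + h).
ρ = ρ_ref D/(D + h) = 2.88 × 89.5 km/(89.5 km + 2.37 km) = 2.81 g/cm³.

2.81 g/cm³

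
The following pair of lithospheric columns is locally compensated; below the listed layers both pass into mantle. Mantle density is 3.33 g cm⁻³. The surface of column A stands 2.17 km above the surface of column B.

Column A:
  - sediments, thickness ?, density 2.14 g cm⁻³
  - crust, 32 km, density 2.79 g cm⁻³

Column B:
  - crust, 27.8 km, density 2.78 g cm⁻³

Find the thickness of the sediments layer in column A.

4.4 km

Take the compensation level at the base of the deeper column (depth z_c below the surface of column A) and equate Σ ρ_i t_i down to z_c; mantle fills any gap and the z_c terms cancel.
Column A: x×2.14 + 32×2.79 + (z_c − 32 − x)×3.33
Column B: 2.17×0 + 27.8×2.78 + (z_c − 2.17 − 27.8)×3.33
The z_c×3.33 term appears on both sides and cancels. Collect the known terms of each column as K = Σ(ρt)_known − 3.33 × (depth of known layers): K_A = 89.28 − 3.33×32 = −17.28; K_B = 77.284 − 3.33×(2.17 + 27.8) = −22.5161.
Balance: K_A − x×(3.33 − 2.14) = K_B, so x = (K_A − K_B)/(3.33 − 2.14) = 5.2361/1.19 = 4.4 km.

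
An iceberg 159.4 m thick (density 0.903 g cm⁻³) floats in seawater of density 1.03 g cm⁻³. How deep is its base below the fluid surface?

140 m

Draft d = t ρ_obj/ρ_fluid = 159.4 m × 0.903/1.03 = 140 m.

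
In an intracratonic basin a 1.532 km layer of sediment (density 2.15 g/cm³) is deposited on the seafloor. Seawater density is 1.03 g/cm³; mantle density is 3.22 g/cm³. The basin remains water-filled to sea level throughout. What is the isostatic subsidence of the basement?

0.783 km

Submarine loading: the sediment displaces seawater, and the subsidence is in turn flooded, so s (ρ_m − ρ_w) = t (ρ_sed − ρ_w).
s = 1.532 km × (2.15 − 1.03) / (3.22 − 1.03) = 0.783 km.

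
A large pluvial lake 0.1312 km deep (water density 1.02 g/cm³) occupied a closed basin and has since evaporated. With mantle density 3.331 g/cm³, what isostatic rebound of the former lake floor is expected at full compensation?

u = d ρ_w/ρ_m = 0.1312 km × 1.02/3.331 = 0.0402 km.

0.0402 km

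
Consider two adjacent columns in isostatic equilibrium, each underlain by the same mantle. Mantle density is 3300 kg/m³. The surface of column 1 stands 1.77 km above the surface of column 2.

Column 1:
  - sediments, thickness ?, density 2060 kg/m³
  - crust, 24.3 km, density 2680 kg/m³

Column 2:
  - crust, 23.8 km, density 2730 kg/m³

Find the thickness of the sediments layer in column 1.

Take the compensation level at the base of the deeper column (depth z_c below the surface of column 1) and equate Σ ρ_i t_i down to z_c; mantle fills any gap and the z_c terms cancel.
Column 1: x×2060 + 24.3×2680 + (z_c − 24.3 − x)×3300
Column 2: 1.77×0 + 23.8×2730 + (z_c − 1.77 − 23.8)×3300
The z_c×3300 term appears on both sides and cancels. Collect the known terms of each column as K = Σ(ρt)_known − 3300 × (depth of known layers): K_1 = 65124 − 3300×24.3 = −15066; K_2 = 64974 − 3300×(1.77 + 23.8) = −19407.
Balance: K_1 − x×(3300 − 2060) = K_2, so x = (K_1 − K_2)/(3300 − 2060) = 4341/1240 = 3.5 km.

3.5 km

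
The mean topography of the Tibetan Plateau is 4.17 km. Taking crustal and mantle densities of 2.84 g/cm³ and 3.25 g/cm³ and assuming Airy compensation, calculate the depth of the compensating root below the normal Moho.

28.9 km

Isostatic balance requires: the weight of the topography is balanced by the buoyancy of the root, ρ_c h = (ρ_m − ρ_c) r.
r = h · ρ_c / (ρ_m − ρ_c) = 4.17 km × 2.84 / (3.25 − 2.84) = 28.9 km.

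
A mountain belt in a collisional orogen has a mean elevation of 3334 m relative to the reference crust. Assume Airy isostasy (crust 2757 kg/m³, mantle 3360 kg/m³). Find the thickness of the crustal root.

15200 m

By Archimedes' principle applied to the lithosphere: the weight of the topography is balanced by the buoyancy of the root, ρ_c h = (ρ_m − ρ_c) r.
r = h · ρ_c / (ρ_m − ρ_c) = 3334 m × 2757 / (3360 − 2757) = 15200 m.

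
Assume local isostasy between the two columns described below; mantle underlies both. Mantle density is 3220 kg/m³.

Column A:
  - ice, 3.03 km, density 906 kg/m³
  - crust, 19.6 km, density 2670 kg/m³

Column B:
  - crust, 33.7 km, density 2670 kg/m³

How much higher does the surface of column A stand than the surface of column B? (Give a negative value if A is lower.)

−0.231 km

For any compensation level in the mantle, the mantle terms cancel and isostasy reduces to e = (Σt_A − Σt_B) − (Σ(ρt)_A − Σ(ρt)_B) / ρ_m.
Σt_A = 22.63 km; Σt_B = 33.7 km; Σ(ρt)_A = 55077.18; Σ(ρt)_B = 89979 (in km·kg/m³).
e = (22.63 − 33.7) − (55077.18 − 89979) / 3220 = −0.231 km.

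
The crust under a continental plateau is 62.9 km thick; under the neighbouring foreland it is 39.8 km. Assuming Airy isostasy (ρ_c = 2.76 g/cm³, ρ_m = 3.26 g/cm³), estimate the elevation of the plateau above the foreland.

3.54 km

Excess crust Δ = 62.9 km − 39.8 km = 23.1 km, split between elevation h and root r with h + r = Δ.
Airy balance ρ_c h = (ρ_m − ρ_c) r gives r = h ρ_c/(ρ_m − ρ_c), so h (1 + ρ_c/(ρ_m − ρ_c)) = Δ, i.e. h = Δ (ρ_m − ρ_c)/ρ_m.
h = 23.1 km × 0.5/3.26 = 3.54 km.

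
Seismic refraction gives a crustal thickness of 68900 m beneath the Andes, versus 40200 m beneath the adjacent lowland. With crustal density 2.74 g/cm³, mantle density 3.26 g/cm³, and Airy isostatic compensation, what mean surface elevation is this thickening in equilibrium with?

4580 m

Excess crust Δ = 68900 m − 40200 m = 28700 m, split between elevation h and root r with h + r = Δ.
Airy balance ρ_c h = (ρ_m − ρ_c) r gives r = h ρ_c/(ρ_m − ρ_c), so h (1 + ρ_c/(ρ_m − ρ_c)) = Δ, i.e. h = Δ (ρ_m − ρ_c)/ρ_m.
h = 28700 m × 0.52/3.26 = 4580 m.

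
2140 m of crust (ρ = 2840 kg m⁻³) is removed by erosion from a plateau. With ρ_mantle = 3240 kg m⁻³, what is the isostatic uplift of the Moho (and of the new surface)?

Unloading: uplift u = e ρ_c/ρ_m = 2140 m × 2840/3240 = 1880 m.

1880 m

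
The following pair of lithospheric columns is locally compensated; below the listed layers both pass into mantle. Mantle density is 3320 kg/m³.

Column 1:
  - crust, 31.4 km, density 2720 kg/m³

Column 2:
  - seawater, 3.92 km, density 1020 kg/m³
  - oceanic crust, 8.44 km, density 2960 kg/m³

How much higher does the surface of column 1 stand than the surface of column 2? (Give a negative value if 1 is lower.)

2.04 km

For any compensation level in the mantle, the mantle terms cancel and isostasy reduces to e = (Σt_1 − Σt_2) − (Σ(ρt)_1 − Σ(ρt)_2) / ρ_m.
Σt_1 = 31.4 km; Σt_2 = 12.36 km; Σ(ρt)_1 = 85408; Σ(ρt)_2 = 28980.8 (in km·kg/m³).
e = (31.4 − 12.36) − (85408 − 28980.8) / 3320 = 2.04 km.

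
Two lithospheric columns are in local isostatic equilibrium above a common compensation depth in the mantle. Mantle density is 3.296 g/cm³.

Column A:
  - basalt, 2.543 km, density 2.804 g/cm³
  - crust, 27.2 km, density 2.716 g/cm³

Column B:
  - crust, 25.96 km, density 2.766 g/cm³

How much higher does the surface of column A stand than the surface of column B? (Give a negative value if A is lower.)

0.992 km

For any compensation level in the mantle, the mantle terms cancel and isostasy reduces to e = (Σt_A − Σt_B) − (Σ(ρt)_A − Σ(ρt)_B) / ρ_m.
Σt_A = 29.743 km; Σt_B = 25.96 km; Σ(ρt)_A = 81.005772; Σ(ρt)_B = 71.80536 (in km·g/cm³).
e = (29.743 − 25.96) − (81.005772 − 71.80536) / 3.296 = 0.992 km.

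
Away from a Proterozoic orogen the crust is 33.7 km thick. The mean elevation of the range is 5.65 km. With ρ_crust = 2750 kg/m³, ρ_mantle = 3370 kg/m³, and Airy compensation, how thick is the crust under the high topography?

64.4 km

Root depth r = h ρ_c / (ρ_m − ρ_c) = 5.65 km × 2750 / 620 = 25.06 km.
Total thickness = T + h + r = 33.7 km + 5.65 km + 25.06 km = 64.4 km.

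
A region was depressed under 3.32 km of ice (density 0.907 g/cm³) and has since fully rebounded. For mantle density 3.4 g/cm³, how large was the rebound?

0.886 km

Removing the load lets mantle flow back in; uplift u satisfies ρ_ice t = ρ_m u.
u = t ρ_ice/ρ_m = 3.32 km × 0.907/3.4 = 0.886 km.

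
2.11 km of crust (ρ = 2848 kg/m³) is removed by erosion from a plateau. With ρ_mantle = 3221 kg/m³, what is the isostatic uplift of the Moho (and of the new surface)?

1.87 km

Unloading: uplift u = e ρ_c/ρ_m = 2.11 km × 2848/3221 = 1.87 km.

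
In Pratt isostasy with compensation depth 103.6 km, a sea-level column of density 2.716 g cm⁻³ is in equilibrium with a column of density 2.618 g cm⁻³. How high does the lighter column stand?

ρ_ref D = ρ (D + h) → h = D (ρ_ref − ρ)/ρ.
h = 103.6 km × (2.716 − 2.618)/2.618 = 3.88 km.

3.88 km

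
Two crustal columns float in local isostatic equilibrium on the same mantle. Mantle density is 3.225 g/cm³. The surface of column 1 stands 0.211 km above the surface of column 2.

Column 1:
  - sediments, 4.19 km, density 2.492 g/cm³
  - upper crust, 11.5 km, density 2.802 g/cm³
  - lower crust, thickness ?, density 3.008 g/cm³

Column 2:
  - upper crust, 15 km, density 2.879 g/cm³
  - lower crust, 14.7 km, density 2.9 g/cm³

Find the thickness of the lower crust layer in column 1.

12.5 km

Take the compensation level at the base of the deeper column (depth z_c below the surface of column 1) and equate Σ ρ_i t_i down to z_c; mantle fills any gap and the z_c terms cancel.
Column 1: 4.19×2.492 + 11.5×2.802 + x×3.008 + (z_c − 15.69 − x)×3.225
Column 2: 0.211×0 + 15×2.879 + 14.7×2.9 + (z_c − 0.211 − 29.7)×3.225
The z_c×3.225 term appears on both sides and cancels. Collect the known terms of each column as K = Σ(ρt)_known − 3.225 × (depth of known layers): K_1 = 42.66448 − 3.225×15.69 = −7.93577; K_2 = 85.815 − 3.225×(0.211 + 29.7) = −10.647975.
Balance: K_1 − x×(3.225 − 3.008) = K_2, so x = (K_1 − K_2)/(3.225 − 3.008) = 2.7122/0.217 = 12.5 km.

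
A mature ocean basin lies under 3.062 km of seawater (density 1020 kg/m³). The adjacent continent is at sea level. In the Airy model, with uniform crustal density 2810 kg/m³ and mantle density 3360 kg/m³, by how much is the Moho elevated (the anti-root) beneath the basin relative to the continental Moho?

For local isostatic compensation: replacing crust with seawater at the top is compensated by replacing crust with mantle at the base: d (ρ_c − ρ_w) = a (ρ_m − ρ_c).
a = d (ρ_c − ρ_w)/(ρ_m − ρ_c) = 3.062 km × 1790/550 = 9.97 km.

9.97 km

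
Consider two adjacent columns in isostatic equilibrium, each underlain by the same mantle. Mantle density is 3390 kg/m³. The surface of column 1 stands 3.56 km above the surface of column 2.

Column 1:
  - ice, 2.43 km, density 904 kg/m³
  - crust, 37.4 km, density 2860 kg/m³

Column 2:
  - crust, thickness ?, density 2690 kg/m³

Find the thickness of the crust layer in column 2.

19.7 km

Take the compensation level at the base of the deeper column (depth z_c below the surface of column 1) and equate Σ ρ_i t_i down to z_c; mantle fills any gap and the z_c terms cancel.
Column 1: 2.43×904 + 37.4×2860 + (z_c − 39.83)×3390
Column 2: 3.56×0 + x×2690 + (z_c − 3.56 − 0 − x)×3390
The z_c×3390 term appears on both sides and cancels. Collect the known terms of each column as K = Σ(ρt)_known − 3390 × (depth of known layers): K_1 = 109160.72 − 3390×39.83 = −25862.98; K_2 = 0 − 3390×(3.56 + 0) = −12068.4.
Balance: K_1 = K_2 − x×(3390 − 2690), so x = (K_2 − K_1)/(3390 − 2690) = 13794.6/700 = 19.7 km.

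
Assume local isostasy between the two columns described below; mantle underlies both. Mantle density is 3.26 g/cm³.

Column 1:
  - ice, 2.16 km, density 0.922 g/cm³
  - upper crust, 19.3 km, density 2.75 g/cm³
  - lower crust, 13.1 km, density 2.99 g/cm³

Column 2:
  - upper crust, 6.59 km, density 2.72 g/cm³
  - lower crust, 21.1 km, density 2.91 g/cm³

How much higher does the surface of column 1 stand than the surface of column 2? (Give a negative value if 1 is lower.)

For any compensation level in the mantle, the mantle terms cancel and isostasy reduces to e = (Σt_1 − Σt_2) − (Σ(ρt)_1 − Σ(ρt)_2) / ρ_m.
Σt_1 = 34.56 km; Σt_2 = 27.69 km; Σ(ρt)_1 = 94.23552; Σ(ρt)_2 = 79.3258 (in km·g/cm³).
e = (34.56 − 27.69) − (94.23552 − 79.3258) / 3.26 = 2.3 km.

2.3 km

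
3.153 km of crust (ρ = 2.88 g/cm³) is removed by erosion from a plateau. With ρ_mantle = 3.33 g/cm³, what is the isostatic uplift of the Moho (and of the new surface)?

2.73 km

Unloading: uplift u = e ρ_c/ρ_m = 3.153 km × 2.88/3.33 = 2.73 km.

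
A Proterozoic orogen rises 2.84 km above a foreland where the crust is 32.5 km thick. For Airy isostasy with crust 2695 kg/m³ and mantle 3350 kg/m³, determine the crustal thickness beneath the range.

Root depth r = h ρ_c / (ρ_m − ρ_c) = 2.84 km × 2695 / 655 = 11.69 km.
Total thickness = T + h + r = 32.5 km + 2.84 km + 11.69 km = 47 km.

47 km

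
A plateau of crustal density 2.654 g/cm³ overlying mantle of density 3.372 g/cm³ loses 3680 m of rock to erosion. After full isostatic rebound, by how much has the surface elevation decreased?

784 m

Rebound u = e ρ_c/ρ_m = 3680 m × 2.654/3.372 = 2896 m.
Net surface drop = e − u = 3680 m − 2896 m = e (ρ_m − ρ_c)/ρ_m = 784 m.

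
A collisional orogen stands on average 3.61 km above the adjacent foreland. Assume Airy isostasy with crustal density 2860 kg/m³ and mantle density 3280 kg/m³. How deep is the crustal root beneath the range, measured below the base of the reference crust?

24.6 km

Equating mass per unit area of the two columns: the weight of the topography is balanced by the buoyancy of the root, ρ_c h = (ρ_m − ρ_c) r.
r = h · ρ_c / (ρ_m − ρ_c) = 3.61 km × 2860 / (3280 − 2860) = 24.6 km.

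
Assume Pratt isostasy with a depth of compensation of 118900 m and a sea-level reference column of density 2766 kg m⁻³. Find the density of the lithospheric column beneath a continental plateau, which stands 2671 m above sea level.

Pratt balance: ρ_ref D = ρ (D + h).
ρ = ρ_ref D/(D + h) = 2766 × 118900 m/(118900 m + 2671 m) = 2710 kg m⁻³.

2710 kg m⁻³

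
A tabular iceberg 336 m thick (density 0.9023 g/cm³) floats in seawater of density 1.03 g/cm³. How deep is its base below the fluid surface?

294 m

Draft d = t ρ_obj/ρ_fluid = 336 m × 0.9023/1.03 = 294 m.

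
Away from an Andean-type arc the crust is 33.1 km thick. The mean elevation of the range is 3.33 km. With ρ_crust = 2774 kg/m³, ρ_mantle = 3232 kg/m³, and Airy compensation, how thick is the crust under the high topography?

56.6 km

Root depth r = h ρ_c / (ρ_m − ρ_c) = 3.33 km × 2774 / 458 = 20.17 km.
Total thickness = T + h + r = 33.1 km + 3.33 km + 20.17 km = 56.6 km.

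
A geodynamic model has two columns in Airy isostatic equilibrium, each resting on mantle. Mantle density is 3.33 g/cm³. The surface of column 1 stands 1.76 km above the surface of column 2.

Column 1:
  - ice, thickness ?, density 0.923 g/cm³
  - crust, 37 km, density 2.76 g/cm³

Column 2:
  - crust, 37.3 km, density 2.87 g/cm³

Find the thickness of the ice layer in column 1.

0.801 km

Take the compensation level at the base of the deeper column (depth z_c below the surface of column 1) and equate Σ ρ_i t_i down to z_c; mantle fills any gap and the z_c terms cancel.
Column 1: x×0.923 + 37×2.76 + (z_c − 37 − x)×3.33
Column 2: 1.76×0 + 37.3×2.87 + (z_c − 1.76 − 37.3)×3.33
The z_c×3.33 term appears on both sides and cancels. Collect the known terms of each column as K = Σ(ρt)_known − 3.33 × (depth of known layers): K_1 = 102.12 − 3.33×37 = −21.09; K_2 = 107.051 − 3.33×(1.76 + 37.3) = −23.0188.
Balance: K_1 − x×(3.33 − 0.923) = K_2, so x = (K_1 − K_2)/(3.33 − 0.923) = 1.9288/2.407 = 0.801 km.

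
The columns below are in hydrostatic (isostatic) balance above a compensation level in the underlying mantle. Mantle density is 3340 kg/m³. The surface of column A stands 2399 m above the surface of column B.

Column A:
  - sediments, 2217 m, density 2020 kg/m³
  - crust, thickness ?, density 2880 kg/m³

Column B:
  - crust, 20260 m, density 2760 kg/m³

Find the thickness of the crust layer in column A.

Take the compensation level at the base of the deeper column (depth z_c below the surface of column A) and equate Σ ρ_i t_i down to z_c; mantle fills any gap and the z_c terms cancel.
Column A: 2217×2020 + x×2880 + (z_c − 2217 − x)×3340
Column B: 2399×0 + 20260×2760 + (z_c − 2399 − 20260)×3340
The z_c×3340 term appears on both sides and cancels. Collect the known terms of each column as K = Σ(ρt)_known − 3340 × (depth of known layers): K_A = 4478340 − 3340×2217 = −2926440; K_B = 55917600 − 3340×(2399 + 20260) = −19763460.
Balance: K_A − x×(3340 − 2880) = K_B, so x = (K_A − K_B)/(3340 − 2880) = 16837000/460 = 36600 m.

36600 m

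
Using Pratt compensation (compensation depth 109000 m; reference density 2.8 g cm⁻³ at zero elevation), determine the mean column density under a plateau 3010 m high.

Pratt balance: ρ_ref D = ρ (D + h).
ρ = ρ_ref D/(D + h) = 2.8 × 109000 m/(109000 m + 3010 m) = 2.72 g cm⁻³.

2.72 g cm⁻³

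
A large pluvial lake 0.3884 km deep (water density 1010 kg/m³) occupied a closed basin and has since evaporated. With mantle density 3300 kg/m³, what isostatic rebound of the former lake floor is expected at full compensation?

0.119 km

u = d ρ_w/ρ_m = 0.3884 km × 1010/3300 = 0.119 km.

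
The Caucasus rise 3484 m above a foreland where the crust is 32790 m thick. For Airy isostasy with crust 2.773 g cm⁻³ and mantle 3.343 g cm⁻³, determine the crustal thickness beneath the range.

53200 m

Root depth r = h ρ_c / (ρ_m − ρ_c) = 3484 m × 2.773 / 0.57 = 16950 m.
Total thickness = T + h + r = 32790 m + 3484 m + 16950 m = 53200 m.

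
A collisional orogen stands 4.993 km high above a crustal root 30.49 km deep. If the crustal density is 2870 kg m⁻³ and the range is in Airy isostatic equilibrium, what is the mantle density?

3340 kg m⁻³

Airy balance: ρ_c h = (ρ_m − ρ_c) r → ρ_m = ρ_c (1 + h/r).
ρ_m = 2870 × (1 + 4.993 km/30.49 km) = 3340 kg m⁻³.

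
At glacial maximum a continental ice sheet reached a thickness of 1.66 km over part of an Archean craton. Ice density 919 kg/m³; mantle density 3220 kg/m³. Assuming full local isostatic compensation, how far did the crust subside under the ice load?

For local isostatic compensation: the ice load ρ_ice t is balanced by mantle displaced below, ρ_m s.
s = t ρ_ice / ρ_m = 1.66 km × 919/3220 = 0.474 km.

0.474 km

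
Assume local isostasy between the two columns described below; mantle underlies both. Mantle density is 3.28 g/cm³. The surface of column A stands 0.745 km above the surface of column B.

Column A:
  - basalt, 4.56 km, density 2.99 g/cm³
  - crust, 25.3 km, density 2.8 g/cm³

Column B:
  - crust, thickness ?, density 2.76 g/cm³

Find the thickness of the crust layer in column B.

21.2 km

Take the compensation level at the base of the deeper column (depth z_c below the surface of column A) and equate Σ ρ_i t_i down to z_c; mantle fills any gap and the z_c terms cancel.
Column A: 4.56×2.99 + 25.3×2.8 + (z_c − 29.86)×3.28
Column B: 0.745×0 + x×2.76 + (z_c − 0.745 − 0 − x)×3.28
The z_c×3.28 term appears on both sides and cancels. Collect the known terms of each column as K = Σ(ρt)_known − 3.28 × (depth of known layers): K_A = 84.4744 − 3.28×29.86 = −13.4664; K_B = 0 − 3.28×(0.745 + 0) = −2.4436.
Balance: K_A = K_B − x×(3.28 − 2.76), so x = (K_B − K_A)/(3.28 − 2.76) = 11.0228/0.52 = 21.2 km.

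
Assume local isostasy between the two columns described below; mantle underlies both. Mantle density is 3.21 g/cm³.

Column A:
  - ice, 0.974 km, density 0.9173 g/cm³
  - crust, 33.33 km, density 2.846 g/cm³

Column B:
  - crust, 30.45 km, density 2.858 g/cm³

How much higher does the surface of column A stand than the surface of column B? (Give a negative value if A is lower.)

For any compensation level in the mantle, the mantle terms cancel and isostasy reduces to e = (Σt_A − Σt_B) − (Σ(ρt)_A − Σ(ρt)_B) / ρ_m.
Σt_A = 34.304 km; Σt_B = 30.45 km; Σ(ρt)_A = 95.7506302; Σ(ρt)_B = 87.0261 (in km·g/cm³).
e = (34.304 − 30.45) − (95.7506302 − 87.0261) / 3.21 = 1.14 km.

1.14 km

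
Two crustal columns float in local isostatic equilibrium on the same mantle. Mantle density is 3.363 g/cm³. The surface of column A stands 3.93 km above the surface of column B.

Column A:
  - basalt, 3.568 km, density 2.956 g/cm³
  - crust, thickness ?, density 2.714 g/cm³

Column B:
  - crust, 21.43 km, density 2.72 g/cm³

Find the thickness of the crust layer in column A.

Take the compensation level at the base of the deeper column (depth z_c below the surface of column A) and equate Σ ρ_i t_i down to z_c; mantle fills any gap and the z_c terms cancel.
Column A: 3.568×2.956 + x×2.714 + (z_c − 3.568 − x)×3.363
Column B: 3.93×0 + 21.43×2.72 + (z_c − 3.93 − 21.43)×3.363
The z_c×3.363 term appears on both sides and cancels. Collect the known terms of each column as K = Σ(ρt)_known − 3.363 × (depth of known layers): K_A = 10.547008 − 3.363×3.568 = −1.452176; K_B = 58.2896 − 3.363×(3.93 + 21.43) = −26.99608.
Balance: K_A − x×(3.363 − 2.714) = K_B, so x = (K_A − K_B)/(3.363 − 2.714) = 25.5439/0.649 = 39.4 km.

39.4 km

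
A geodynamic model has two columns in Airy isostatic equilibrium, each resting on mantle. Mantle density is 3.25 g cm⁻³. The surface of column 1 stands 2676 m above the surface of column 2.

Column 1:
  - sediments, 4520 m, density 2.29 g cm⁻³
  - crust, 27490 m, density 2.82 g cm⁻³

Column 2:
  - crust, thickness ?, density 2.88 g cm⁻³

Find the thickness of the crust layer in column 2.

Take the compensation level at the base of the deeper column (depth z_c below the surface of column 1) and equate Σ ρ_i t_i down to z_c; mantle fills any gap and the z_c terms cancel.
Column 1: 4520×2.29 + 27490×2.82 + (z_c − 32010)×3.25
Column 2: 2676×0 + x×2.88 + (z_c − 2676 − 0 − x)×3.25
The z_c×3.25 term appears on both sides and cancels. Collect the known terms of each column as K = Σ(ρt)_known − 3.25 × (depth of known layers): K_1 = 87872.6 − 3.25×32010 = −16159.9; K_2 = 0 − 3.25×(2676 + 0) = −8697.
Balance: K_1 = K_2 − x×(3.25 − 2.88), so x = (K_2 − K_1)/(3.25 − 2.88) = 7462.9/0.37 = 20200 m.

20200 m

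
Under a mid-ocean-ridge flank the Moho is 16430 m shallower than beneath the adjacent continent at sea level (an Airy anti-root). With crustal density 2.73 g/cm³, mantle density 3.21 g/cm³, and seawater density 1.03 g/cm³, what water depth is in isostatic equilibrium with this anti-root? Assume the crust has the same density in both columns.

Replacing a thickness d of crust by seawater at the top must be balanced by replacing crust with mantle at the base: d (ρ_c − ρ_w) = a (ρ_m − ρ_c).
d = a (ρ_m − ρ_c)/(ρ_c − ρ_w) = 16430 m × 0.48/1.7 = 4640 m.

4640 m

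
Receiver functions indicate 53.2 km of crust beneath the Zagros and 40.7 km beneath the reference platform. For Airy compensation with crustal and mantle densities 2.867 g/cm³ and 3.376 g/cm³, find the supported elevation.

Excess crust Δ = 53.2 km − 40.7 km = 12.5 km, split between elevation h and root r with h + r = Δ.
Airy balance ρ_c h = (ρ_m − ρ_c) r gives r = h ρ_c/(ρ_m − ρ_c), so h (1 + ρ_c/(ρ_m − ρ_c)) = Δ, i.e. h = Δ (ρ_m − ρ_c)/ρ_m.
h = 12.5 km × 0.509/3.376 = 1.88 km.

1.88 km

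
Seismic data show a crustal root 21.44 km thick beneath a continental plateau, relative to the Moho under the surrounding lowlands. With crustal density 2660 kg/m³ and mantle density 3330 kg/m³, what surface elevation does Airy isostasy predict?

Isostatic balance requires: ρ_c h = (ρ_m − ρ_c) r.
h = r (ρ_m − ρ_c) / ρ_c = 21.44 km × (3330 − 2660) / 2660 = 5.4 km.

5.4 km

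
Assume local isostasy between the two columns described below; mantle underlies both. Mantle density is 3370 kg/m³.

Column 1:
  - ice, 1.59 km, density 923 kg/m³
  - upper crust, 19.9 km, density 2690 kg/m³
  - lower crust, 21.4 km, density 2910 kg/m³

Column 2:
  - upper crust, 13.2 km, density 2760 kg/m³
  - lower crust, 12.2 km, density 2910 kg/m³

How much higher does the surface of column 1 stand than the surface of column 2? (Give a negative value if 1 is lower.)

For any compensation level in the mantle, the mantle terms cancel and isostasy reduces to e = (Σt_1 − Σt_2) − (Σ(ρt)_1 − Σ(ρt)_2) / ρ_m.
Σt_1 = 42.89 km; Σt_2 = 25.4 km; Σ(ρt)_1 = 117272.57; Σ(ρt)_2 = 71934 (in km·kg/m³).
e = (42.89 − 25.4) − (117272.57 − 71934) / 3370 = 4.04 km.

4.04 km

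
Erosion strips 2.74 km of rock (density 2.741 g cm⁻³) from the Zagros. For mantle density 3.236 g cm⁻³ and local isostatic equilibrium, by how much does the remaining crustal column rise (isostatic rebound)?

Unloading: uplift u = e ρ_c/ρ_m = 2.74 km × 2.741/3.236 = 2.32 km.

2.32 km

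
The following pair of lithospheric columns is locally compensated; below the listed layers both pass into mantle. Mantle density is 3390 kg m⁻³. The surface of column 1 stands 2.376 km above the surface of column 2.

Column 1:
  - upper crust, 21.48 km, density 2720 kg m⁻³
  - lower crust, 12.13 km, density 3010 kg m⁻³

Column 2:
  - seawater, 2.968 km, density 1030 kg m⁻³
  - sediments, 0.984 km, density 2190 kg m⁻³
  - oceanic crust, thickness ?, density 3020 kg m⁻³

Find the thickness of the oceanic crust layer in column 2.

7.46 km

Take the compensation level at the base of the deeper column (depth z_c below the surface of column 1) and equate Σ ρ_i t_i down to z_c; mantle fills any gap and the z_c terms cancel.
Column 1: 21.48×2720 + 12.13×3010 + (z_c − 33.61)×3390
Column 2: 2.376×0 + 2.968×1030 + 0.984×2190 + x×3020 + (z_c − 2.376 − 3.952 − x)×3390
The z_c×3390 term appears on both sides and cancels. Collect the known terms of each column as K = Σ(ρt)_known − 3390 × (depth of known layers): K_1 = 94936.9 − 3390×33.61 = −19001; K_2 = 5212 − 3390×(2.376 + 3.952) = −16239.92.
Balance: K_1 = K_2 − x×(3390 − 3020), so x = (K_2 − K_1)/(3390 − 3020) = 2761.08/370 = 7.46 km.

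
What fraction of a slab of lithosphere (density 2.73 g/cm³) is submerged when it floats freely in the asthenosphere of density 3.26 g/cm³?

Submerged fraction = ρ_obj/ρ_fluid = 2.73/3.26 = 0.837.

0.837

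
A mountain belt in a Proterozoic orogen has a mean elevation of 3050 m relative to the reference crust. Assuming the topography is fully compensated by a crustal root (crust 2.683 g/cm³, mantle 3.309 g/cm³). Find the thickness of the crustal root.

Isostatic balance requires: the weight of the topography is balanced by the buoyancy of the root, ρ_c h = (ρ_m − ρ_c) r.
r = h · ρ_c / (ρ_m − ρ_c) = 3050 m × 2.683 / (3.309 − 2.683) = 13100 m.

13100 m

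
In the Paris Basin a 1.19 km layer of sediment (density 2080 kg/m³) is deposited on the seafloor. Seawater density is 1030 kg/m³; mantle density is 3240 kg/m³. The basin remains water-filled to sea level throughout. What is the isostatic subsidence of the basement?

0.565 km

Submarine loading: the sediment displaces seawater, and the subsidence is in turn flooded, so s (ρ_m − ρ_w) = t (ρ_sed − ρ_w).
s = 1.19 km × (2080 − 1030) / (3240 − 1030) = 0.565 km.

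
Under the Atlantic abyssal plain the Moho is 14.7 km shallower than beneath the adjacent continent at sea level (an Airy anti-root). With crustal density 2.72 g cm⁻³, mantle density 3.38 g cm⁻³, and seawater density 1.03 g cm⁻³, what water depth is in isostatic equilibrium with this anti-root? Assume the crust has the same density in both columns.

5.74 km

Replacing a thickness d of crust by seawater at the top must be balanced by replacing crust with mantle at the base: d (ρ_c − ρ_w) = a (ρ_m − ρ_c).
d = a (ρ_m − ρ_c)/(ρ_c − ρ_w) = 14.7 km × 0.66/1.69 = 5.74 km.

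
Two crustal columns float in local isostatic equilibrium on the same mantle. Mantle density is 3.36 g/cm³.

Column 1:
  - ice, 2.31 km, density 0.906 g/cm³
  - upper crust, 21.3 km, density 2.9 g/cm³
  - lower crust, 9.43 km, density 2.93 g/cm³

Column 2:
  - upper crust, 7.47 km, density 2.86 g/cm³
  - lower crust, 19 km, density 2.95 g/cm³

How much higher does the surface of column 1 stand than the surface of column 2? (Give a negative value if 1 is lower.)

2.38 km

For any compensation level in the mantle, the mantle terms cancel and isostasy reduces to e = (Σt_1 − Σt_2) − (Σ(ρt)_1 − Σ(ρt)_2) / ρ_m.
Σt_1 = 33.04 km; Σt_2 = 26.47 km; Σ(ρt)_1 = 91.49276; Σ(ρt)_2 = 77.4142 (in km·g/cm³).
e = (33.04 − 26.47) − (91.49276 − 77.4142) / 3.36 = 2.38 km.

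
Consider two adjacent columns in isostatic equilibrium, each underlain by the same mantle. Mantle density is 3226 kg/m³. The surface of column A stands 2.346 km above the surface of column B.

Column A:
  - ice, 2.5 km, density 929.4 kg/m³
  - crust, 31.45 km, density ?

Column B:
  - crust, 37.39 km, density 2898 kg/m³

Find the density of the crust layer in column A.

2780 kg/m³

Take the compensation level at the base of the deeper column (depth z_c below the surface of column A) and equate Σ ρ_i t_i down to z_c; mantle fills any gap and the z_c terms cancel.
Column A: 2.5×929.4 + 31.45×ρ + (z_c − 33.95)×3226
Column B: 2.346×0 + 37.39×2898 + (z_c − 2.346 − 37.39)×3226
The z_c×3226 term appears on both sides and cancels. Collect the known terms of each column as K = Σ(ρt)_known − 3226 × (depth of known layers): K_A = 2323.5 − 3226×33.95 = −107199.2; K_B = 108356.22 − 3226×(2.346 + 37.39) = −19832.116.
Balance: K_A + 31.45×ρ = K_B, so ρ = (K_B − K_A)/31.45 = 87367.1/31.45 = 2780 kg/m³.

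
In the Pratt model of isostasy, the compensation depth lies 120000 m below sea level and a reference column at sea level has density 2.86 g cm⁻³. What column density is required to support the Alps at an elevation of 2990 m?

2.79 g cm⁻³

Pratt balance: ρ_ref D = ρ (D + h).
ρ = ρ_ref D/(D + h) = 2.86 × 120000 m/(120000 m + 2990 m) = 2.79 g cm⁻³.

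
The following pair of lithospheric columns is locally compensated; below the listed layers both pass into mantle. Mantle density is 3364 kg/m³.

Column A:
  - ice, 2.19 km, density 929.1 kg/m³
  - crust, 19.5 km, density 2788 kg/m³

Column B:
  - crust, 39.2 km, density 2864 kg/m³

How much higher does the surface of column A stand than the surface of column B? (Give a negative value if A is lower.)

For any compensation level in the mantle, the mantle terms cancel and isostasy reduces to e = (Σt_A − Σt_B) − (Σ(ρt)_A − Σ(ρt)_B) / ρ_m.
Σt_A = 21.69 km; Σt_B = 39.2 km; Σ(ρt)_A = 56400.729; Σ(ρt)_B = 112268.8 (in km·kg/m³).
e = (21.69 − 39.2) − (56400.729 − 112268.8) / 3364 = −0.902 km.

−0.902 km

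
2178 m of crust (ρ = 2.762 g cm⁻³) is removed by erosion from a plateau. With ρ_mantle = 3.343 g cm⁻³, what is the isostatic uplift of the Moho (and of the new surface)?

1800 m

Unloading: uplift u = e ρ_c/ρ_m = 2178 m × 2.762/3.343 = 1800 m.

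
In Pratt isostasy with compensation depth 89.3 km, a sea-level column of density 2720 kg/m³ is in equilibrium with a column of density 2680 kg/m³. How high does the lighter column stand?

ρ_ref D = ρ (D + h) → h = D (ρ_ref − ρ)/ρ.
h = 89.3 km × (2720 − 2680)/2680 = 1.33 km.

1.33 km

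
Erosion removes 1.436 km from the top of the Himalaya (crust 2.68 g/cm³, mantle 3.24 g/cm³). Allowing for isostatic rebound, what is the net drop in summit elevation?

0.248 km

Rebound u = e ρ_c/ρ_m = 1.436 km × 2.68/3.24 = 1.188 km.
Net surface drop = e − u = 1.436 km − 1.188 km = e (ρ_m − ρ_c)/ρ_m = 0.248 km.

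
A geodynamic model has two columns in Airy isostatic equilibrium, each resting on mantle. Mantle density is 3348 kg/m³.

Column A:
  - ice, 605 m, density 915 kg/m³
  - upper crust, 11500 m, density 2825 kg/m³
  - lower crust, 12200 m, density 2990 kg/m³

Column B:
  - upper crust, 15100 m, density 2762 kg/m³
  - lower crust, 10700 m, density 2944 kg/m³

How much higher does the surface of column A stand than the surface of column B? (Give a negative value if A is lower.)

−393 m

For any compensation level in the mantle, the mantle terms cancel and isostasy reduces to e = (Σt_A − Σt_B) − (Σ(ρt)_A − Σ(ρt)_B) / ρ_m.
Σt_A = 24305 m; Σt_B = 25800 m; Σ(ρt)_A = 69519075; Σ(ρt)_B = 73207000 (in m·kg/m³).
e = (24305 − 25800) − (69519075 − 73207000) / 3348 = −393 m.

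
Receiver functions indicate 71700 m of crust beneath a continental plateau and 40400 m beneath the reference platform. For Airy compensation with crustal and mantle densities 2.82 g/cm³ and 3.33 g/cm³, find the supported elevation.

4790 m

Excess crust Δ = 71700 m − 40400 m = 31300 m, split between elevation h and root r with h + r = Δ.
Airy balance ρ_c h = (ρ_m − ρ_c) r gives r = h ρ_c/(ρ_m − ρ_c), so h (1 + ρ_c/(ρ_m − ρ_c)) = Δ, i.e. h = Δ (ρ_m − ρ_c)/ρ_m.
h = 31300 m × 0.51/3.33 = 4790 m.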